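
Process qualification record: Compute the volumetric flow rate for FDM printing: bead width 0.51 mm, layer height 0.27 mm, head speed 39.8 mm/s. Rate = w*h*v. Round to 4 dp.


Rate = 0.51 * 0.27 * 39.8 = 5.4805 mm^3/s


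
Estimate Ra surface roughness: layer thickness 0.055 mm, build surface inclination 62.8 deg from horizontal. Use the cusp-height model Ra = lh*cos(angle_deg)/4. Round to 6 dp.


Ra = 0.055 * cos(62.8) / 4 = 0.006285 mm


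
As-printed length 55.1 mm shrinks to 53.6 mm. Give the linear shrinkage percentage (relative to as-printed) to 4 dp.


Shrinkage = ((55.1-53.6)/55.1)*100 = 2.7223 %


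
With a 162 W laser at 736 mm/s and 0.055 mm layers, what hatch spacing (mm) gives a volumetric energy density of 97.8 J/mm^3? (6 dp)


h = 162 / (97.8*736*0.055) = 0.04092 mm


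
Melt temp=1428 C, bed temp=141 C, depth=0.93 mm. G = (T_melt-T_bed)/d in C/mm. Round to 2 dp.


G = (1428-141)/0.93 = 1383.87 C/mm


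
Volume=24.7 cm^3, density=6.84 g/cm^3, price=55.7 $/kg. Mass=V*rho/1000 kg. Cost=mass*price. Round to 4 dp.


Mass = 24.7*6.84/1000 = 0.168948 kg
Cost = 0.168948 * 55.7 = 9.4104 $


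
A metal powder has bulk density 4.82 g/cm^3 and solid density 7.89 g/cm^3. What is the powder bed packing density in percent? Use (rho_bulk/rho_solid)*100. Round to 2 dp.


Packing = (4.82/7.89)*100 = 61.09 %


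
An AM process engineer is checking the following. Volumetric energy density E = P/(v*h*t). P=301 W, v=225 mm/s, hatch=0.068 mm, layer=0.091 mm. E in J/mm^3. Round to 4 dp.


E = 301 / (225*0.068*0.091) = 216.189 J/mm^3


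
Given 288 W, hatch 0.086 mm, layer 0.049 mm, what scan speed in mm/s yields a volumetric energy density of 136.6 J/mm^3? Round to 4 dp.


v = 288 / (136.6*0.086*0.049) = 500.3193 mm/s


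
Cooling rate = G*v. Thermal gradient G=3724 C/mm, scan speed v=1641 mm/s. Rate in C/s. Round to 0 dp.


CR = 3724 * 1641 = 6111084 C/s


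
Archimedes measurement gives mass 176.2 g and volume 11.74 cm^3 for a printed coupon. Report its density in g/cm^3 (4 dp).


rho = 176.2 / 11.74 = 15.0085 g/cm^3


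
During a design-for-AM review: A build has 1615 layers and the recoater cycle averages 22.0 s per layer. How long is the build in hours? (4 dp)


t = 1615 * 22.0 / 3600 = 9.8694 hrs


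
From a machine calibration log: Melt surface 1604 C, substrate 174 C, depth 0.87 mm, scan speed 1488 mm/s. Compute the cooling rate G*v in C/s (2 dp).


G = (1604-174)/0.87 = 1643.67816092 C/mm
CR = 1643.67816092 * 1488 = 2445793.1 C/s


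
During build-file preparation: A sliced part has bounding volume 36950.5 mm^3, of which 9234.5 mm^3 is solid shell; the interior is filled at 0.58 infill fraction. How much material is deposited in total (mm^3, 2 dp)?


V_infill = (36950.5 - 9234.5) * 0.58 = 16075.28
V_total = 9234.5 + 16075.28 = 25309.78 mm^3


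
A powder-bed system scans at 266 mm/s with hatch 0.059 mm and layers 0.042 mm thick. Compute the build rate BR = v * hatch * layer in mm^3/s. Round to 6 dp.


Rate = 266 * 0.059 * 0.042 = 0.659148 mm^3/s


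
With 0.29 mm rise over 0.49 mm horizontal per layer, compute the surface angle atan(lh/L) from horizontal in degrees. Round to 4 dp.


angle = atan(0.29/0.49) = 30.6186 degrees


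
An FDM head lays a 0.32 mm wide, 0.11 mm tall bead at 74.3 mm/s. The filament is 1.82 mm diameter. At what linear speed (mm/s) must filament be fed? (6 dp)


Q = 0.32 * 0.11 * 74.3 = 2.61536 mm^3/s
A_fil = pi*(1.82/2)^2 = 2.60155288 mm^2
v_feed = 2.61536 / 2.60155288 = 1.005307 mm/s


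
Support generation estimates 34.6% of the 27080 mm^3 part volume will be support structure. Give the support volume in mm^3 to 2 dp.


V_support = 27080 * 0.346 = 9369.68 mm^3


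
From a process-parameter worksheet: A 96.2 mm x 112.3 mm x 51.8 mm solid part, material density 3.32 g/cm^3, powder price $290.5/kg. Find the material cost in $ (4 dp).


V = 96.2 * 112.3 * 51.8 = 559608.868 mm^3 = 559.608868 cm^3
Mass = 559.608868 * 3.32 / 1000 = 1.85790144 kg
Cost = 1.85790144 * 290.5 = 539.7204 $


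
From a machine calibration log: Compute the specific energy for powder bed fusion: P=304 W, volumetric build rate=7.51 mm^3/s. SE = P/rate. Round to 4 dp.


SE = 304 / 7.51 = 40.4794 J/mm^3


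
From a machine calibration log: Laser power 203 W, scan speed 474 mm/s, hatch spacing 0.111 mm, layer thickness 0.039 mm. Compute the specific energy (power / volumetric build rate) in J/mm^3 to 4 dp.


Build rate = 474 * 0.111 * 0.039 = 2.051946 mm^3/s
SE = 203 / 2.051946 = 98.9305 J/mm^3


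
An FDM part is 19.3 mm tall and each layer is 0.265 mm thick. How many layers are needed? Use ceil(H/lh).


Layers = ceil(19.3/0.265) = 73


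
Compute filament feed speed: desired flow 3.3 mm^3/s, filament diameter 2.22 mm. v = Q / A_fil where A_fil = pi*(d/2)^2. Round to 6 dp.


A = pi*(2.22/2)^2 = 3.870756
v = 3.3 / 3.870756 = 0.852547 mm/s


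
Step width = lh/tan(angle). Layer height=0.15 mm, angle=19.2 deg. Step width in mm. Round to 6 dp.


step = 0.15 / tan(19.2) = 0.430741 mm


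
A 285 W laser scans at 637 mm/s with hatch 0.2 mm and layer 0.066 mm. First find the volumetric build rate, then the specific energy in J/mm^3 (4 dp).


Build rate = 637 * 0.2 * 0.066 = 8.4084 mm^3/s
SE = 285 / 8.4084 = 33.8947 J/mm^3


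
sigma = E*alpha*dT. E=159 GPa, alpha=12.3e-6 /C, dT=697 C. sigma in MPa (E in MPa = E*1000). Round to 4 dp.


sigma = 159*1000 * 12.3e-6 * 697 = 1363.1229 MPa


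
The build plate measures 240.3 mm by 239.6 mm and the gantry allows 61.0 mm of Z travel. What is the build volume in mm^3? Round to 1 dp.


V = 240.3 * 239.6 * 61.0 = 3512128.7 mm^3


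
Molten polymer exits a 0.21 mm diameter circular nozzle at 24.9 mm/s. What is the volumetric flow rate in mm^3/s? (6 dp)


A = pi*(0.21/2)^2 = 0.03463606 mm^2
Q = 0.03463606 * 24.9 = 0.862438 mm^3/s


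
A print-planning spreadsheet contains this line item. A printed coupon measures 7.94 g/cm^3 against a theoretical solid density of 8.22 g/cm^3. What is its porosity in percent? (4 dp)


Porosity = (1-7.94/8.22)*100 = 3.4063 %


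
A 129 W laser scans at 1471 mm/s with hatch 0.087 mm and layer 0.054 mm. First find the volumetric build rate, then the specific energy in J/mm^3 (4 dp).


Build rate = 1471 * 0.087 * 0.054 = 6.910758 mm^3/s
SE = 129 / 6.910758 = 18.6665 J/mm^3


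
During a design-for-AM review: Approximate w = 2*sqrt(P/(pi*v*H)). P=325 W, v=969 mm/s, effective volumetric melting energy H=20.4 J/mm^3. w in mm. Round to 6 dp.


w = 2*sqrt(325/(pi*969*20.4)) = 0.144684 mm


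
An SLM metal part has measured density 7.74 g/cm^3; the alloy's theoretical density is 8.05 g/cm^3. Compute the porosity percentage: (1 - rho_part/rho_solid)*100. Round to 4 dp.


Porosity = (1-7.74/8.05)*100 = 3.8509 %


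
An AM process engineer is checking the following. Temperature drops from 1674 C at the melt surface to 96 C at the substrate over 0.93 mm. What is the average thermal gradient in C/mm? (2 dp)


G = (1674-96)/0.93 = 1696.77 C/mm


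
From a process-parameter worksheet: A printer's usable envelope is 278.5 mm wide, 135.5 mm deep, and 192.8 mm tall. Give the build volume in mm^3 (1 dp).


V = 278.5 * 135.5 * 192.8 = 7275645.4 mm^3


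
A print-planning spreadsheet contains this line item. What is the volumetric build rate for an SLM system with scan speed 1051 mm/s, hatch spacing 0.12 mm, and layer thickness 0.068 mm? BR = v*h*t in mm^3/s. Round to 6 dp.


Rate = 1051 * 0.12 * 0.068 = 8.57616 mm^3/s


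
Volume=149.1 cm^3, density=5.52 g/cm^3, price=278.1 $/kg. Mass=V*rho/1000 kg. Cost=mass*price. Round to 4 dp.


Mass = 149.1*5.52/1000 = 0.823032 kg
Cost = 0.823032 * 278.1 = 228.8852 $


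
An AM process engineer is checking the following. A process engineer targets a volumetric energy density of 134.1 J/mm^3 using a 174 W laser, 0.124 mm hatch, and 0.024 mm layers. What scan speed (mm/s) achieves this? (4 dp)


v = 174 / (134.1*0.124*0.024) = 436.0011 mm/s


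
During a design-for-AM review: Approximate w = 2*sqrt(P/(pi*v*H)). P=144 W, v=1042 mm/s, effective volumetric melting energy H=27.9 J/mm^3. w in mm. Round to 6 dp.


w = 2*sqrt(144/(pi*1042*27.9)) = 0.079415 mm


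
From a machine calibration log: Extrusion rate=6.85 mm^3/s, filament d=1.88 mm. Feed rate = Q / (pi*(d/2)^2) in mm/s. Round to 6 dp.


A = pi*(1.88/2)^2 = 2.775911
v = 6.85 / 2.775911 = 2.467658 mm/s


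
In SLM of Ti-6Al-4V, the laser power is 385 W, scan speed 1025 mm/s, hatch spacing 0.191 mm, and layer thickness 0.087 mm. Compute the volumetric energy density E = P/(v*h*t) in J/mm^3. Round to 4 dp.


E = 385 / (1025*0.191*0.087) = 22.6039 J/mm^3


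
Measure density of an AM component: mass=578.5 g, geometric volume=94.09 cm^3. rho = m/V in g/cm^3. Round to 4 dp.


rho = 578.5 / 94.09 = 6.1484 g/cm^3


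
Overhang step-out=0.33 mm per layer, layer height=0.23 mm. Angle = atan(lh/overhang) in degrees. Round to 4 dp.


angle = atan(0.23/0.33) = 34.8753 degrees


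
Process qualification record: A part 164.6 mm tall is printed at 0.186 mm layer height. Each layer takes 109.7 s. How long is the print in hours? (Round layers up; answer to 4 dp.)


Layers = ceil(164.6/0.186) = 885
t = 885 * 109.7 / 3600 = 26.9679 hrs


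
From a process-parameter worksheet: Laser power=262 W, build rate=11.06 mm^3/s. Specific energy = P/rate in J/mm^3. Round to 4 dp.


SE = 262 / 11.06 = 23.689 J/mm^3


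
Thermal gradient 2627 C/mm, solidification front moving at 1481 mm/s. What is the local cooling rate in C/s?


CR = 2627 * 1481 = 3890587 C/s


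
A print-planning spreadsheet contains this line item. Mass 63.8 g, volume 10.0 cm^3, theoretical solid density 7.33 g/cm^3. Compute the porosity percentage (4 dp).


rho_part = 63.8 / 10.0 = 6.38 g/cm^3
Porosity = (1 - 6.38/7.33)*100 = 12.9604 %


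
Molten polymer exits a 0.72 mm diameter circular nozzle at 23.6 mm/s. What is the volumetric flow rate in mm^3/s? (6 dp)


A = pi*(0.72/2)^2 = 0.40715041 mm^2
Q = 0.40715041 * 23.6 = 9.60875 mm^3/s


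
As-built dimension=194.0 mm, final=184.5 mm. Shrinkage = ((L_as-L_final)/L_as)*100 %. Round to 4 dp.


Shrinkage = ((194.0-184.5)/194.0)*100 = 4.8969 %


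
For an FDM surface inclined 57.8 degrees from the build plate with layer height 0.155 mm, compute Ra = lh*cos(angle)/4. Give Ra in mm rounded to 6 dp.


Ra = 0.155 * cos(57.8) / 4 = 0.020649 mm


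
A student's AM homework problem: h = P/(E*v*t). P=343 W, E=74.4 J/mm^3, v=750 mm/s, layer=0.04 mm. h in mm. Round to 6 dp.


h = 343 / (74.4*750*0.04) = 0.153674 mm


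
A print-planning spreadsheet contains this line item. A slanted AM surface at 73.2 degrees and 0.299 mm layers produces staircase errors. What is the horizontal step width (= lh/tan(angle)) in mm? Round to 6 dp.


step = 0.299 / tan(73.2) = 0.090273 mm


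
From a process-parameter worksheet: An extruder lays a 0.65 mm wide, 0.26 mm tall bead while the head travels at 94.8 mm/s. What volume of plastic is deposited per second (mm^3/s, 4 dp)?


Rate = 0.65 * 0.26 * 94.8 = 16.0212 mm^3/s


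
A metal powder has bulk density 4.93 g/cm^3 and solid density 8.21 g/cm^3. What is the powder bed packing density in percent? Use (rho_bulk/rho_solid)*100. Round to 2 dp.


Packing = (4.93/8.21)*100 = 60.05 %


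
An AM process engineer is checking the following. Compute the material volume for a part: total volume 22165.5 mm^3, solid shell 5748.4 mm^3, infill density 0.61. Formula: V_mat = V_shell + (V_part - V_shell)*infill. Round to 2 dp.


V_infill = (22165.5 - 5748.4) * 0.61 = 10014.43
V_total = 5748.4 + 10014.43 = 15762.83 mm^3


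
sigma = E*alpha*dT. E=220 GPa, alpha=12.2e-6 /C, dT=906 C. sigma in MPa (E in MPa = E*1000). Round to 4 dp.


sigma = 220*1000 * 12.2e-6 * 906 = 2431.704 MPa


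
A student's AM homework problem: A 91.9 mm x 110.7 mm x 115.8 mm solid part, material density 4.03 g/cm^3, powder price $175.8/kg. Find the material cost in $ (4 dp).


V = 91.9 * 110.7 * 115.8 = 1178071.614 mm^3 = 1178.071614 cm^3
Mass = 1178.071614 * 4.03 / 1000 = 4.7476286 kg
Cost = 4.7476286 * 175.8 = 834.6331 $


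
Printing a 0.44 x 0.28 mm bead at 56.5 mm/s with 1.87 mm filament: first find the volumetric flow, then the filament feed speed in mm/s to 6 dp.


Q = 0.44 * 0.28 * 56.5 = 6.9608 mm^3/s
A_fil = pi*(1.87/2)^2 = 2.74645884 mm^2
v_feed = 6.9608 / 2.74645884 = 2.534464 mm/s


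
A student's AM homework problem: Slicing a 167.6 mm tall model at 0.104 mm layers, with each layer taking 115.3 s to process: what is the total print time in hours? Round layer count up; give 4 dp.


Layers = ceil(167.6/0.104) = 1612
t = 1612 * 115.3 / 3600 = 51.6288 hrs


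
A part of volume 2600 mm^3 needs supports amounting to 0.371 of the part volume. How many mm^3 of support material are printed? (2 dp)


V_support = 2600 * 0.371 = 964.6 mm^3


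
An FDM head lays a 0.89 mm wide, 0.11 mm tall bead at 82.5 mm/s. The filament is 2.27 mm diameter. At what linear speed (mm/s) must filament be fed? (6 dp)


Q = 0.89 * 0.11 * 82.5 = 8.07675 mm^3/s
A_fil = pi*(2.27/2)^2 = 4.0470782 mm^2
v_feed = 8.07675 / 4.0470782 = 1.995699 mm/s


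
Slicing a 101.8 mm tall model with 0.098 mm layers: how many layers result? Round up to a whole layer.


Layers = ceil(101.8/0.098) = 1039


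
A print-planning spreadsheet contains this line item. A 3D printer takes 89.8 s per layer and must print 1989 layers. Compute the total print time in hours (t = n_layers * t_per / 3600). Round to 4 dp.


t = 1989 * 89.8 / 3600 = 49.6145 hrs


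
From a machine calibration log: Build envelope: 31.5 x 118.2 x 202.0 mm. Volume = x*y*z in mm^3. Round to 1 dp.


V = 31.5 * 118.2 * 202.0 = 752106.6 mm^3


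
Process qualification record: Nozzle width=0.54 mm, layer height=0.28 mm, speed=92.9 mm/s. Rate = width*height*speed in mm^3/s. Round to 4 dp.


Rate = 0.54 * 0.28 * 92.9 = 14.0465 mm^3/s


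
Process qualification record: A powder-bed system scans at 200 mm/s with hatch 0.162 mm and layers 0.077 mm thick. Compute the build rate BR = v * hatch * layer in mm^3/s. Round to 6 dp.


Rate = 200 * 0.162 * 0.077 = 2.4948 mm^3/s


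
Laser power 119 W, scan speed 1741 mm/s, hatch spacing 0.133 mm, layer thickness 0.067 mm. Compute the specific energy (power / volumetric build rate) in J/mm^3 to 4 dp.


Build rate = 1741 * 0.133 * 0.067 = 15.514051 mm^3/s
SE = 119 / 15.514051 = 7.6705 J/mm^3


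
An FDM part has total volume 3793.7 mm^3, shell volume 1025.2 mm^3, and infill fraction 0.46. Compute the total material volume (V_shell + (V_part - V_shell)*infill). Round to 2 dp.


V_infill = (3793.7 - 1025.2) * 0.46 = 1273.51
V_total = 1025.2 + 1273.51 = 2298.71 mm^3


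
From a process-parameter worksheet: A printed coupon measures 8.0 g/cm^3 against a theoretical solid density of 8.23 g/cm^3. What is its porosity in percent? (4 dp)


Porosity = (1-8.0/8.23)*100 = 2.7947 %


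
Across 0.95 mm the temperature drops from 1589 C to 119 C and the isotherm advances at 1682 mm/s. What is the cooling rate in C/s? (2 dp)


G = (1589-119)/0.95 = 1547.36842105 C/mm
CR = 1547.36842105 * 1682 = 2602673.68 C/s


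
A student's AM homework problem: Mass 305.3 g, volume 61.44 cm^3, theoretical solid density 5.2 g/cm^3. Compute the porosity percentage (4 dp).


rho_part = 305.3 / 61.44 = 4.96907552 g/cm^3
Porosity = (1 - 4.96907552/5.2)*100 = 4.4409 %


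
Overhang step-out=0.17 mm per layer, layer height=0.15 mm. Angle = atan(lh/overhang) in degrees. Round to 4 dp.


angle = atan(0.15/0.17) = 41.4237 degrees


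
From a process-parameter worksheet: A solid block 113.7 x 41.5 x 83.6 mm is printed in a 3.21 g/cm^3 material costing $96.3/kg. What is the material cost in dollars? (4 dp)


V = 113.7 * 41.5 * 83.6 = 394470.78 mm^3 = 394.47078 cm^3
Mass = 394.47078 * 3.21 / 1000 = 1.2662512 kg
Cost = 1.2662512 * 96.3 = 121.94 $


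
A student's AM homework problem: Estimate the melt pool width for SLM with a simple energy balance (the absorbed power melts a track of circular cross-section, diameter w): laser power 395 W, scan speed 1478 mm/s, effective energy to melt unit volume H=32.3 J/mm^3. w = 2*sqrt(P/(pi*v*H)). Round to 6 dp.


w = 2*sqrt(395/(pi*1478*32.3)) = 0.10264 mm


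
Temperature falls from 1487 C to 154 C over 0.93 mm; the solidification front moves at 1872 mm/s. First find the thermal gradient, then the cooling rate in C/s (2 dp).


G = (1487-154)/0.93 = 1433.33333333 C/mm
CR = 1433.33333333 * 1872 = 2683200.0 C/s


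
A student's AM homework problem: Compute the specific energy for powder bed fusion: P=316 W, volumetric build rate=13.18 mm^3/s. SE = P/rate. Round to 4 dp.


SE = 316 / 13.18 = 23.9757 J/mm^3


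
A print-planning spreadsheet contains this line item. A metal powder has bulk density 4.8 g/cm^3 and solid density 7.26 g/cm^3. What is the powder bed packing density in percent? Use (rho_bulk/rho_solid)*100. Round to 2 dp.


Packing = (4.8/7.26)*100 = 66.12 %


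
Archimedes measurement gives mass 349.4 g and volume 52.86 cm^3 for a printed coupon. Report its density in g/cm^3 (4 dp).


rho = 349.4 / 52.86 = 6.6099 g/cm^3


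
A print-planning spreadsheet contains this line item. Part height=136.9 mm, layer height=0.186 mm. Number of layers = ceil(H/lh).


Layers = ceil(136.9/0.186) = 737


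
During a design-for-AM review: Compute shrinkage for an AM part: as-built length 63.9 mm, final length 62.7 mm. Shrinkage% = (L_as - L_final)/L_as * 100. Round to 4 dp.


Shrinkage = ((63.9-62.7)/63.9)*100 = 1.8779 %


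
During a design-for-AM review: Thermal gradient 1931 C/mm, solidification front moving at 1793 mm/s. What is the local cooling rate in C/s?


CR = 1931 * 1793 = 3462283 C/s


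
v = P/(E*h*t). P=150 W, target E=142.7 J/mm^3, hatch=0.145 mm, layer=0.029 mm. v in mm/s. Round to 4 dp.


v = 150 / (142.7*0.145*0.029) = 249.9777 mm/s


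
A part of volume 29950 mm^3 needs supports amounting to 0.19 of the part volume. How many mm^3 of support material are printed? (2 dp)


V_support = 29950 * 0.19 = 5690.5 mm^3


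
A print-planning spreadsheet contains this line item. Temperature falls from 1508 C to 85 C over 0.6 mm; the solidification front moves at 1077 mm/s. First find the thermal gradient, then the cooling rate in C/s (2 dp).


G = (1508-85)/0.6 = 2371.66666667 C/mm
CR = 2371.66666667 * 1077 = 2554285.0 C/s


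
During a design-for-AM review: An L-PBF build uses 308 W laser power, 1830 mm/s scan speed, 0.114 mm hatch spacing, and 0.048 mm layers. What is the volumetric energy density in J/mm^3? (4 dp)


E = 308 / (1830*0.114*0.048) = 30.7577 J/mm^3


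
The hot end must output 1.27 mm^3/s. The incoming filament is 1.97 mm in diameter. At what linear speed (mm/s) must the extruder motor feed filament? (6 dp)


A = pi*(1.97/2)^2 = 3.048052
v = 1.27 / 3.048052 = 0.41666 mm/s


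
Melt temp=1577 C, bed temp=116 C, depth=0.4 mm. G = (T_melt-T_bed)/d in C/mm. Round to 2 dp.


G = (1577-116)/0.4 = 3652.5 C/mm


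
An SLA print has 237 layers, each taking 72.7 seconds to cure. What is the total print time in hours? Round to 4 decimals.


t = 237 * 72.7 / 3600 = 4.7861 hrs


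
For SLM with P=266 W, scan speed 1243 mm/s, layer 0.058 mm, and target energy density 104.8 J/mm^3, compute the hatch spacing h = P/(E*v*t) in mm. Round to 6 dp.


h = 266 / (104.8*1243*0.058) = 0.035206 mm


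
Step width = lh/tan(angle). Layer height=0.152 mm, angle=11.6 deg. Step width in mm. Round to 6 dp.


step = 0.152 / tan(11.6) = 0.740486 mm


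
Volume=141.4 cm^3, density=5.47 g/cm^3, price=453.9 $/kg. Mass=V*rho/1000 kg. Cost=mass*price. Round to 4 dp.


Mass = 141.4*5.47/1000 = 0.773458 kg
Cost = 0.773458 * 453.9 = 351.0726 $


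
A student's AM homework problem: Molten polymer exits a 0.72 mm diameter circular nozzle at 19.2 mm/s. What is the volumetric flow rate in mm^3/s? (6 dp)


A = pi*(0.72/2)^2 = 0.40715041 mm^2
Q = 0.40715041 * 19.2 = 7.817288 mm^3/s


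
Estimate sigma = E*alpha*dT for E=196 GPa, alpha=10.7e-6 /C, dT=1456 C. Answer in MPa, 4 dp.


sigma = 196*1000 * 10.7e-6 * 1456 = 3053.5232 MPa


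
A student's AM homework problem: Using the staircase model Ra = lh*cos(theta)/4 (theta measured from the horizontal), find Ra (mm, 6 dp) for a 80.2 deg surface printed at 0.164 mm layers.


Ra = 0.164 * cos(80.2) / 4 = 0.006979 mm


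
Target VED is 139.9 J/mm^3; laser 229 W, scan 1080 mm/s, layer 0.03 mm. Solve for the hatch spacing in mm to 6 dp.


h = 229 / (139.9*1080*0.03) = 0.050521 mm


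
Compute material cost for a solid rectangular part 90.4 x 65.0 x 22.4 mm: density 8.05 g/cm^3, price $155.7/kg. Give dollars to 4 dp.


V = 90.4 * 65.0 * 22.4 = 131622.4 mm^3 = 131.6224 cm^3
Mass = 131.6224 * 8.05 / 1000 = 1.05956032 kg
Cost = 1.05956032 * 155.7 = 164.9735 $


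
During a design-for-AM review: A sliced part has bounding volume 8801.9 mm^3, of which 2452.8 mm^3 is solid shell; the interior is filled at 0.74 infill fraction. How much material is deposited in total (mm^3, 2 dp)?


V_infill = (8801.9 - 2452.8) * 0.74 = 4698.33
V_total = 2452.8 + 4698.33 = 7151.13 mm^3


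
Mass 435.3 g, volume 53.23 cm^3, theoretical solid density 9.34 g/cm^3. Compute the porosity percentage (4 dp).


rho_part = 435.3 / 53.23 = 8.17771933 g/cm^3
Porosity = (1 - 8.17771933/9.34)*100 = 12.4441 %


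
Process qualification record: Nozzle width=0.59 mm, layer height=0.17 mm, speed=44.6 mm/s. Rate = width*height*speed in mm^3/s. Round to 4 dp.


Rate = 0.59 * 0.17 * 44.6 = 4.4734 mm^3/s


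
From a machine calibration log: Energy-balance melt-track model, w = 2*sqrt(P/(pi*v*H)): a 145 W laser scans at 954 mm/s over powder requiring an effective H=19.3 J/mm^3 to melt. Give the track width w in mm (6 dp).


w = 2*sqrt(145/(pi*954*19.3)) = 0.100135 mm


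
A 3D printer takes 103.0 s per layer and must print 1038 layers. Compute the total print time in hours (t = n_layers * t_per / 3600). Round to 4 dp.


t = 1038 * 103.0 / 3600 = 29.6983 hrs


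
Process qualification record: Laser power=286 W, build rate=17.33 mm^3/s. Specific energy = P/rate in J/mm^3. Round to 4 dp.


SE = 286 / 17.33 = 16.5032 J/mm^3


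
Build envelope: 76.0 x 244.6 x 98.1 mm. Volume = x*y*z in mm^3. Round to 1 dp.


V = 76.0 * 244.6 * 98.1 = 1823639.8 mm^3


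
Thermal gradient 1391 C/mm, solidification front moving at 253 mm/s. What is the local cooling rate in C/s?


CR = 1391 * 253 = 351923 C/s


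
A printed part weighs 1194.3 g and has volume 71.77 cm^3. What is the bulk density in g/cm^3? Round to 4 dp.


rho = 1194.3 / 71.77 = 16.6407 g/cm^3


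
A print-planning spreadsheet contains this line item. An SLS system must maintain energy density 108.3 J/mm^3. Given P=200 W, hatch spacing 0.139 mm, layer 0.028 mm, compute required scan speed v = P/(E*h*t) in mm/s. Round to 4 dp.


v = 200 / (108.3*0.139*0.028) = 474.4918 mm/s


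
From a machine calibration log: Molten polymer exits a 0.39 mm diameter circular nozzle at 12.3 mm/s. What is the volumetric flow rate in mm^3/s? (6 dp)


A = pi*(0.39/2)^2 = 0.11945906 mm^2
Q = 0.11945906 * 12.3 = 1.469346 mm^3/s


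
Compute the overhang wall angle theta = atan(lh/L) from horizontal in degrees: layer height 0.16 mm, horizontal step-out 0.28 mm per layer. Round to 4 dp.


angle = atan(0.16/0.28) = 29.7449 degrees


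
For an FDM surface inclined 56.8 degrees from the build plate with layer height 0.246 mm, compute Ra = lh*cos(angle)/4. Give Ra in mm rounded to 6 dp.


Ra = 0.246 * cos(56.8) / 4 = 0.033675 mm


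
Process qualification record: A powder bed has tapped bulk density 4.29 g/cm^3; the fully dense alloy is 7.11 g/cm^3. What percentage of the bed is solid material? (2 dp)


Packing = (4.29/7.11)*100 = 60.34 %


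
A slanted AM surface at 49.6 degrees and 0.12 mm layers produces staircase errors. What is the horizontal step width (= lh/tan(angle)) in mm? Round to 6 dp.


step = 0.12 / tan(49.6) = 0.102128 mm


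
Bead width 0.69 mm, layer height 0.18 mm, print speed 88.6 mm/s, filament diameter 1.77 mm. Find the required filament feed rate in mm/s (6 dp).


Q = 0.69 * 0.18 * 88.6 = 11.00412 mm^3/s
A_fil = pi*(1.77/2)^2 = 2.46057391 mm^2
v_feed = 11.00412 / 2.46057391 = 4.472176 mm/s


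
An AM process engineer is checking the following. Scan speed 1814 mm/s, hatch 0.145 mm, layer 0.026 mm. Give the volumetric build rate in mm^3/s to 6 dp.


Rate = 1814 * 0.145 * 0.026 = 6.83878 mm^3/s


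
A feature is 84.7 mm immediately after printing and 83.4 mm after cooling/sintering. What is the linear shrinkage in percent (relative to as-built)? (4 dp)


Shrinkage = ((84.7-83.4)/84.7)*100 = 1.5348 %


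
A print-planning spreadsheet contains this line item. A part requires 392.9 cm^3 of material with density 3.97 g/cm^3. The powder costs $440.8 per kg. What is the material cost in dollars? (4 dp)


Mass = 392.9*3.97/1000 = 1.559813 kg
Cost = 1.559813 * 440.8 = 687.5656 $


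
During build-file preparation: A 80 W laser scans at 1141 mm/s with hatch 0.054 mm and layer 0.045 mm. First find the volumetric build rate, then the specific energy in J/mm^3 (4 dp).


Build rate = 1141 * 0.054 * 0.045 = 2.77263 mm^3/s
SE = 80 / 2.77263 = 28.8535 J/mm^3


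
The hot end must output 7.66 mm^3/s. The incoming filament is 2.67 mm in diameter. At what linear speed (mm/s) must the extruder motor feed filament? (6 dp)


A = pi*(2.67/2)^2 = 5.599025
v = 7.66 / 5.599025 = 1.368095 mm/s


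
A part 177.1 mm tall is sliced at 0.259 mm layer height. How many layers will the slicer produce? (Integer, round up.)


Layers = ceil(177.1/0.259) = 684


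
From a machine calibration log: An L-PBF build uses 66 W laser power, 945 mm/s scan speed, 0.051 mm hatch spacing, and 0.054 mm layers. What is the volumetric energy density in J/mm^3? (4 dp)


E = 66 / (945*0.051*0.054) = 25.3599 J/mm^3


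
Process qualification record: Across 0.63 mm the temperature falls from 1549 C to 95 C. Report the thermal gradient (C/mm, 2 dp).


G = (1549-95)/0.63 = 2307.94 C/mm


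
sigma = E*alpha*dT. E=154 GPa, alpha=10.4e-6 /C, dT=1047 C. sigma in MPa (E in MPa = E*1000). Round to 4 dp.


sigma = 154*1000 * 10.4e-6 * 1047 = 1676.8752 MPa


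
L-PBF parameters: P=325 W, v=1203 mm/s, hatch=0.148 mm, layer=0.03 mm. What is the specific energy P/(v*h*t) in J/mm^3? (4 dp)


Build rate = 1203 * 0.148 * 0.03 = 5.34132 mm^3/s
SE = 325 / 5.34132 = 60.8464 J/mm^3


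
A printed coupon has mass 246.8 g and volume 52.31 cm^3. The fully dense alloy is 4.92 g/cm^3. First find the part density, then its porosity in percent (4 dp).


rho_part = 246.8 / 52.31 = 4.71802715 g/cm^3
Porosity = (1 - 4.71802715/4.92)*100 = 4.1051 %


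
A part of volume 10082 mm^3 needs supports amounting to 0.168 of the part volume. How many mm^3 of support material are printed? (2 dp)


V_support = 10082 * 0.168 = 1693.78 mm^3


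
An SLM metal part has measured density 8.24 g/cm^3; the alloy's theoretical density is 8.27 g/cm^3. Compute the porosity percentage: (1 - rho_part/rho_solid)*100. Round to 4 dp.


Porosity = (1-8.24/8.27)*100 = 0.3628 %


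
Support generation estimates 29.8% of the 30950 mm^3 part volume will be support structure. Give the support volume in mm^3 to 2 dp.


V_support = 30950 * 0.298 = 9223.1 mm^3


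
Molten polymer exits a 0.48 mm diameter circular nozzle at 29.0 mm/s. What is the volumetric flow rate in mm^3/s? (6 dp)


A = pi*(0.48/2)^2 = 0.18095574 mm^2
Q = 0.18095574 * 29.0 = 5.247716 mm^3/s


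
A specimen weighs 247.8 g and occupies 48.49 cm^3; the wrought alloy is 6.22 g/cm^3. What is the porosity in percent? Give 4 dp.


rho_part = 247.8 / 48.49 = 5.11033203 g/cm^3
Porosity = (1 - 5.11033203/6.22)*100 = 17.8403 %


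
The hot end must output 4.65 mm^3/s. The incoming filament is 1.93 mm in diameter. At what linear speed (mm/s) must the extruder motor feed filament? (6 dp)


A = pi*(1.93/2)^2 = 2.92553
v = 4.65 / 2.92553 = 1.589456 mm/s


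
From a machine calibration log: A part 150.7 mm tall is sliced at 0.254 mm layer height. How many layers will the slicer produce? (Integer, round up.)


Layers = ceil(150.7/0.254) = 594


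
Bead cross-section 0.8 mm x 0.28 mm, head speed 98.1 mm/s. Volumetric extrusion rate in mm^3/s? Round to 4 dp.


Rate = 0.8 * 0.28 * 98.1 = 21.9744 mm^3/s


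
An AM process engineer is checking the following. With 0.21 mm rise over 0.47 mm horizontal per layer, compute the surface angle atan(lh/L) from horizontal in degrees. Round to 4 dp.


angle = atan(0.21/0.47) = 24.0755 degrees


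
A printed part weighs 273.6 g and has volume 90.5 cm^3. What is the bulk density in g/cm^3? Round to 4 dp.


rho = 273.6 / 90.5 = 3.0232 g/cm^3


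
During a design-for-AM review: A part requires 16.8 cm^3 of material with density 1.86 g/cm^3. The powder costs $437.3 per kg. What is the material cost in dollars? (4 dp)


Mass = 16.8*1.86/1000 = 0.031248 kg
Cost = 0.031248 * 437.3 = 13.6648 $


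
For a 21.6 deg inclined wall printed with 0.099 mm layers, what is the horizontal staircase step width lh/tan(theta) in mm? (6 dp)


step = 0.099 / tan(21.6) = 0.250045 mm


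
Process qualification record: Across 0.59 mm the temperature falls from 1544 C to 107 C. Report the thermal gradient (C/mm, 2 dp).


G = (1544-107)/0.59 = 2435.59 C/mm


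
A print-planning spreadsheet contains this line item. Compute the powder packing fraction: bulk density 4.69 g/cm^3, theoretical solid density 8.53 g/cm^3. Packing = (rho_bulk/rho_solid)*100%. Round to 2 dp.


Packing = (4.69/8.53)*100 = 54.98 %


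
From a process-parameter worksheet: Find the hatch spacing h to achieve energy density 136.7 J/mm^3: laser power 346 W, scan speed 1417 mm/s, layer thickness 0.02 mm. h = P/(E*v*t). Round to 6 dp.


h = 346 / (136.7*1417*0.02) = 0.089312 mm


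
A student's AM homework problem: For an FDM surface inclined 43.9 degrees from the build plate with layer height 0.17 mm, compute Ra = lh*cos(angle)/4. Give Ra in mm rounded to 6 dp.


Ra = 0.17 * cos(43.9) / 4 = 0.030623 mm


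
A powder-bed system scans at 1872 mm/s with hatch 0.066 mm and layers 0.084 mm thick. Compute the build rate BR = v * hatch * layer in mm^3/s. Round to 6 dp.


Rate = 1872 * 0.066 * 0.084 = 10.378368 mm^3/s


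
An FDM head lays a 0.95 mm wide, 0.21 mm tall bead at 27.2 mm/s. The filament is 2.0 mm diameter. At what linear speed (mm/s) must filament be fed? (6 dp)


Q = 0.95 * 0.21 * 27.2 = 5.4264 mm^3/s
A_fil = pi*(2.0/2)^2 = 3.14159265 mm^2
v_feed = 5.4264 / 3.14159265 = 1.727277 mm/s


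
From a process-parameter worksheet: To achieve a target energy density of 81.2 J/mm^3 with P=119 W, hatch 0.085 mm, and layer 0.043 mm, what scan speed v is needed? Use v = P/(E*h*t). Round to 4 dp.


v = 119 / (81.2*0.085*0.043) = 400.9623 mm/s


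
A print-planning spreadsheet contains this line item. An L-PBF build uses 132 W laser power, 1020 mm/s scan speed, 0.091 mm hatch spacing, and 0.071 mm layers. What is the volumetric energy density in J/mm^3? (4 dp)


E = 132 / (1020*0.091*0.071) = 20.0297 J/mm^3


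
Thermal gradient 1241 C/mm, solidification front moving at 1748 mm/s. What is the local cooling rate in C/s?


CR = 1241 * 1748 = 2169268 C/s


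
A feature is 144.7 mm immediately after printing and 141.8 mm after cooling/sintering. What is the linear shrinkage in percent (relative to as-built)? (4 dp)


Shrinkage = ((144.7-141.8)/144.7)*100 = 2.0041 %


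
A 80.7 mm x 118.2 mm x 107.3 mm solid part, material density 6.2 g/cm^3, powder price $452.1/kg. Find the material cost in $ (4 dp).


V = 80.7 * 118.2 * 107.3 = 1023506.802 mm^3 = 1023.506802 cm^3
Mass = 1023.506802 * 6.2 / 1000 = 6.34574217 kg
Cost = 6.34574217 * 452.1 = 2868.91 $


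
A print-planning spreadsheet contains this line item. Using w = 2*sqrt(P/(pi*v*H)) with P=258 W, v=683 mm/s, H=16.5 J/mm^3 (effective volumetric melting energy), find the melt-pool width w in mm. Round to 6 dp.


w = 2*sqrt(258/(pi*683*16.5)) = 0.170731 mm


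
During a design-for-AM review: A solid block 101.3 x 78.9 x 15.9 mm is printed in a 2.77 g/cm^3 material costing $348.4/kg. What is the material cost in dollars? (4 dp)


V = 101.3 * 78.9 * 15.9 = 127081.863 mm^3 = 127.081863 cm^3
Mass = 127.081863 * 2.77 / 1000 = 0.35201676 kg
Cost = 0.35201676 * 348.4 = 122.6426 $


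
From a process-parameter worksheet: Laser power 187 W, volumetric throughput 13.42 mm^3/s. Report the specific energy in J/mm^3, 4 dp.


SE = 187 / 13.42 = 13.9344 J/mm^3


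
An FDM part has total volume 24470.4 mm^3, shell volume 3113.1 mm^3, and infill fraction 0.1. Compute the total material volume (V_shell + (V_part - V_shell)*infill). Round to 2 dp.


V_infill = (24470.4 - 3113.1) * 0.1 = 2135.73
V_total = 3113.1 + 2135.73 = 5248.83 mm^3


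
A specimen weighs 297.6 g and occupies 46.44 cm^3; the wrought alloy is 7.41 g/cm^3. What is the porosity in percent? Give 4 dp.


rho_part = 297.6 / 46.44 = 6.40826873 g/cm^3
Porosity = (1 - 6.40826873/7.41)*100 = 13.5186 %


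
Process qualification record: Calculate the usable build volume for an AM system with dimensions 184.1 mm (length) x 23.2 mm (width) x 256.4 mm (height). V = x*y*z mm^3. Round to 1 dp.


V = 184.1 * 23.2 * 256.4 = 1095115.2 mm^3


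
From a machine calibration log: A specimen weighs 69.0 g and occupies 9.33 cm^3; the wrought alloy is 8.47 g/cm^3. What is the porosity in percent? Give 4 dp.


rho_part = 69.0 / 9.33 = 7.39549839 g/cm^3
Porosity = (1 - 7.39549839/8.47)*100 = 12.686 %


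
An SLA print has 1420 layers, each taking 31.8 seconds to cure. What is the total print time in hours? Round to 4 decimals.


t = 1420 * 31.8 / 3600 = 12.5433 hrs


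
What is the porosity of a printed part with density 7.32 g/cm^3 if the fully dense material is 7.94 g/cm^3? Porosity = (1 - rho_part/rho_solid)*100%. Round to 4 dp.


Porosity = (1-7.32/7.94)*100 = 7.8086 %


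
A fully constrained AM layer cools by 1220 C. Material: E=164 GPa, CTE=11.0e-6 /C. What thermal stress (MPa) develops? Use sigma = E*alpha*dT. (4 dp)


sigma = 164*1000 * 11.0e-6 * 1220 = 2200.88 MPa


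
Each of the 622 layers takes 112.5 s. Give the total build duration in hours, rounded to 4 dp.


t = 622 * 112.5 / 3600 = 19.4375 hrs


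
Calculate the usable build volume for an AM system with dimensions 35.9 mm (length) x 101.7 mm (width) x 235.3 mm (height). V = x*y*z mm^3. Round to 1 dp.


V = 35.9 * 101.7 * 235.3 = 859087.4 mm^3


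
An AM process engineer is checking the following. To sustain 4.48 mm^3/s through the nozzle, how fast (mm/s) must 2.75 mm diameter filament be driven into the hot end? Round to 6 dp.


A = pi*(2.75/2)^2 = 5.939574
v = 4.48 / 5.939574 = 0.754263 mm/s


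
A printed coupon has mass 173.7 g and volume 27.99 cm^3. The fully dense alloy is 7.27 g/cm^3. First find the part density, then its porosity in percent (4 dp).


rho_part = 173.7 / 27.99 = 6.20578778 g/cm^3
Porosity = (1 - 6.20578778/7.27)*100 = 14.6384 %


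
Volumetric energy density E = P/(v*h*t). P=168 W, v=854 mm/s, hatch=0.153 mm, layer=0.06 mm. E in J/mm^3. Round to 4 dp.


E = 168 / (854*0.153*0.06) = 21.4293 J/mm^3


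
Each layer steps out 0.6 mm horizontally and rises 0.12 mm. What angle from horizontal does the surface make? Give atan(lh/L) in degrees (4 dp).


angle = atan(0.12/0.6) = 11.3099 degrees


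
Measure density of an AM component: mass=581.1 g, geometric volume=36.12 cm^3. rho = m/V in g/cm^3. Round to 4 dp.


rho = 581.1 / 36.12 = 16.088 g/cm^3


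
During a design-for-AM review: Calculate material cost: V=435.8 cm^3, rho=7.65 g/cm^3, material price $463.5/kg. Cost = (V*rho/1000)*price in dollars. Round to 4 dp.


Mass = 435.8*7.65/1000 = 3.33387 kg
Cost = 3.33387 * 463.5 = 1545.2487 $


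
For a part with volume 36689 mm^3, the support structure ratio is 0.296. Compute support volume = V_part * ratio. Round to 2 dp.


V_support = 36689 * 0.296 = 10859.94 mm^3


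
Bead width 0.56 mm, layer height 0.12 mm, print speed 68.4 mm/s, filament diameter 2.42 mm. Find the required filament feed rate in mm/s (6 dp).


Q = 0.56 * 0.12 * 68.4 = 4.59648 mm^3/s
A_fil = pi*(2.42/2)^2 = 4.5996058 mm^2
v_feed = 4.59648 / 4.5996058 = 0.99932 mm/s


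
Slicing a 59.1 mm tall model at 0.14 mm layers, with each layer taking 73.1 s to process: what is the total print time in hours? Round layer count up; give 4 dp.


Layers = ceil(59.1/0.14) = 423
t = 423 * 73.1 / 3600 = 8.5893 hrs


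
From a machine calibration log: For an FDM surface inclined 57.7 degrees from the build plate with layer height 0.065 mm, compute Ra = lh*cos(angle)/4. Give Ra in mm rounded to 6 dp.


Ra = 0.065 * cos(57.7) / 4 = 0.008683 mm


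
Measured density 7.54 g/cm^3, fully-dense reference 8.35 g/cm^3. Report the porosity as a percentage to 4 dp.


Porosity = (1-7.54/8.35)*100 = 9.7006 %


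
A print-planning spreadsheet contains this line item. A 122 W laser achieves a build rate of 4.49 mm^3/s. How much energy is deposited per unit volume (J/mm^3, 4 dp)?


SE = 122 / 4.49 = 27.1715 J/mm^3


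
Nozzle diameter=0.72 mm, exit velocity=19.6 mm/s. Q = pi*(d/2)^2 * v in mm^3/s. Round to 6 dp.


A = pi*(0.72/2)^2 = 0.40715041 mm^2
Q = 0.40715041 * 19.6 = 7.980148 mm^3/s


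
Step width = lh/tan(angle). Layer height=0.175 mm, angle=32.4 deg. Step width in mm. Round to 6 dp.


step = 0.175 / tan(32.4) = 0.275756 mm


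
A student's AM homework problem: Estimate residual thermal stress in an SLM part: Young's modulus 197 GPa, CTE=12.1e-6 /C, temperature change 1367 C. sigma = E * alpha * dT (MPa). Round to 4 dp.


sigma = 197*1000 * 12.1e-6 * 1367 = 3258.5179 MPa


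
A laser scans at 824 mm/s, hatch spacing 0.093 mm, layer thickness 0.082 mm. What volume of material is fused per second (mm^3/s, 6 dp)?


Rate = 824 * 0.093 * 0.082 = 6.283824 mm^3/s


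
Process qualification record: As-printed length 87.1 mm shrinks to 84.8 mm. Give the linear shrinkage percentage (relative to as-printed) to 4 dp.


Shrinkage = ((87.1-84.8)/87.1)*100 = 2.6406 %


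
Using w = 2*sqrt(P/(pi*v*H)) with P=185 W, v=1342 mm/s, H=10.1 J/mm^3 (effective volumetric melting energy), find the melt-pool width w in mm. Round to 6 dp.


w = 2*sqrt(185/(pi*1342*10.1)) = 0.131827 mm


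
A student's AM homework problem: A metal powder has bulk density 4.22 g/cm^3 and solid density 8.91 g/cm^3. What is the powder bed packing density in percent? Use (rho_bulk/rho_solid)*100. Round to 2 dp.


Packing = (4.22/8.91)*100 = 47.36 %


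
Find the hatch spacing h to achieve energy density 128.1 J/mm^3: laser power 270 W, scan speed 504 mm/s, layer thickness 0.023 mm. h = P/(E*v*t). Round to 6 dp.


h = 270 / (128.1*504*0.023) = 0.181826 mm


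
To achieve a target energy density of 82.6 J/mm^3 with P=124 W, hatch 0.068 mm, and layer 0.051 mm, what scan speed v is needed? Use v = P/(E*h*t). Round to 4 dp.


v = 124 / (82.6*0.068*0.051) = 432.875 mm/s


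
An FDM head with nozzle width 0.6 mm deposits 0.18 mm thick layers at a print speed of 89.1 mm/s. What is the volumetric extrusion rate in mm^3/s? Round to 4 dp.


Rate = 0.6 * 0.18 * 89.1 = 9.6228 mm^3/s


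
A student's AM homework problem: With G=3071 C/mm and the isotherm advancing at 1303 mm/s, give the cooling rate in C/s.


CR = 3071 * 1303 = 4001513 C/s
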